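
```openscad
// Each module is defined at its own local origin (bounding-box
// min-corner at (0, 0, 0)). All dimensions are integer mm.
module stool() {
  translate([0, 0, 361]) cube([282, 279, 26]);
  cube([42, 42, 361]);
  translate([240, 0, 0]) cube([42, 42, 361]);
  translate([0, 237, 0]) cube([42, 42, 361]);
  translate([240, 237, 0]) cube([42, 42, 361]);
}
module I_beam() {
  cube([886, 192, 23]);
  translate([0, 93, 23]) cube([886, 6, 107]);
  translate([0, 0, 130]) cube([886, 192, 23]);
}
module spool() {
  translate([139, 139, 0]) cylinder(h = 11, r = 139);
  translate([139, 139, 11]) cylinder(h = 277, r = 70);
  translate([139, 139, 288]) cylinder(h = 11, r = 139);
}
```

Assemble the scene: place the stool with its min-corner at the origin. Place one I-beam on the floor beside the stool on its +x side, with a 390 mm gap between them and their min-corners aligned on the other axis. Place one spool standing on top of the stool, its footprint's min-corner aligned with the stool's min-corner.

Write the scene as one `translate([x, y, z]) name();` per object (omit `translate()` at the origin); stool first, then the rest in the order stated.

stool();
translate([672, 0, 0]) I_beam();
translate([0, 0, 387]) spool();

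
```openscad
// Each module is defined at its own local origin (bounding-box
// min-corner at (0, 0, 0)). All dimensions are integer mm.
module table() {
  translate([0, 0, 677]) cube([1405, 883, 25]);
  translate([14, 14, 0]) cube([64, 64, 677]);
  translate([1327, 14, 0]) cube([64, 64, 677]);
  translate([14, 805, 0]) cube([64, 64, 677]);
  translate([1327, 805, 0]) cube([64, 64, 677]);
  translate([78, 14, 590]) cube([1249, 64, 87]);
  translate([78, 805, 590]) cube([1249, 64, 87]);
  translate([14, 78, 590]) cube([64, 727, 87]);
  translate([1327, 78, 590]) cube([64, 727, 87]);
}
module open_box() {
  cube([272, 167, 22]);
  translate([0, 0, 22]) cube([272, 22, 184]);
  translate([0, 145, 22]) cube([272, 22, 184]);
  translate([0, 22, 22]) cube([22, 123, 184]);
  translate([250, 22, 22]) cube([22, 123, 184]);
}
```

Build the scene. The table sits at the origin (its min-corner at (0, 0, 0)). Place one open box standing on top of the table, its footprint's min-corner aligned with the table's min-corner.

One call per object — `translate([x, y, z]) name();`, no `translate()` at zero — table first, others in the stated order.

table();
translate([0, 0, 702]) open_box();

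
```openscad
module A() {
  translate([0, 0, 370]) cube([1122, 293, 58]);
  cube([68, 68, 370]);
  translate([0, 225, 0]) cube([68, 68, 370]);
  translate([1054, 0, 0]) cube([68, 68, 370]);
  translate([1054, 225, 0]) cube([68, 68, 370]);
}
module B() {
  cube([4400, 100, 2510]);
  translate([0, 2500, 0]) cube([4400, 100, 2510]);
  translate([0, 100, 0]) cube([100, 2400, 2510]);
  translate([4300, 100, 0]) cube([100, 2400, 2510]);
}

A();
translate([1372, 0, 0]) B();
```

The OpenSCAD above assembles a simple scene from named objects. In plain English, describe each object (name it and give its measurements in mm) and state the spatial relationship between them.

A is a long wooden bench with a 1122 mm (x) × 293 mm (y) seat, 58 mm thick, its top surface 428 mm above the floor. Four 68 mm square legs at the seat corners, flush with the edges, run from z = 0 to the seat underside.

B is a box-shaped house frame (walls only): outside footprint 4400×2600 mm, wall height 2510 mm, wall thickness 100 mm. The two y-facing walls run the full x-width; the two x-facing walls fit between the inner faces of the y-facing walls.

The house frame is on the floor beside the bench on its +x side.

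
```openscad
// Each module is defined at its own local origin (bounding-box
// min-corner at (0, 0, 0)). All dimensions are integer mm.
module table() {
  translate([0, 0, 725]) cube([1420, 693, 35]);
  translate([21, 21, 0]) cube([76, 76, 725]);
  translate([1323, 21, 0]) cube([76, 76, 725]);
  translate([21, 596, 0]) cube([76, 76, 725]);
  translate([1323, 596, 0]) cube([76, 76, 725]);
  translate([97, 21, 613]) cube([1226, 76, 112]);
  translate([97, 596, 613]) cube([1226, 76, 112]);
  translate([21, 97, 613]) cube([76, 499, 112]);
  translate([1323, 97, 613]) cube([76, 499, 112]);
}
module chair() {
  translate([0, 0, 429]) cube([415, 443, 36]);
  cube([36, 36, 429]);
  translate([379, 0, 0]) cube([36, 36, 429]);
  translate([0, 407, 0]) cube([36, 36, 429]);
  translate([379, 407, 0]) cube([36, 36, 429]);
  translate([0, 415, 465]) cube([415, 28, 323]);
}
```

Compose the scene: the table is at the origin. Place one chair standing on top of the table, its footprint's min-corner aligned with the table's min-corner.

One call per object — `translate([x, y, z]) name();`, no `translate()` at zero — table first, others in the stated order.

table();
translate([0, 0, 760]) chair();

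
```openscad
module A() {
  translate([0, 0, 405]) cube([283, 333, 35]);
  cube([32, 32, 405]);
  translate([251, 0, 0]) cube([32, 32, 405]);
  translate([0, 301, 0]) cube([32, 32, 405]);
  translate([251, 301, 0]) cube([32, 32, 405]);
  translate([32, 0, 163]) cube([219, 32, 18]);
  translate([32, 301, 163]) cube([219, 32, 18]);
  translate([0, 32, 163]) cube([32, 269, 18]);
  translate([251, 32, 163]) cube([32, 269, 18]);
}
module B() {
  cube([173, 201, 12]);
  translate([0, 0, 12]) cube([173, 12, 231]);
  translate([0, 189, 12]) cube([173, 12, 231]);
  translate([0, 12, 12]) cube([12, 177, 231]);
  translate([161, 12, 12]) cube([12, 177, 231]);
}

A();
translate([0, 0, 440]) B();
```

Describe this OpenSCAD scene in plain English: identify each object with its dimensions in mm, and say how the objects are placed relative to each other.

A is a simple wooden stool: a rectangular seat 283 mm (x) by 333 mm (y), 35 mm thick, top face at z = 440 mm, on four square legs, each 32×32 mm in cross-section. The legs rest on z = 0, each flush with a corner of the seat. Four stretchers, 32 mm wide and 18 mm tall, connect adjacent legs with their undersides at z = 163 mm, each running between the inner faces of the legs it joins and aligned with the legs' outer faces on the other axis.

B is an open storage box with external size 173×201×243 mm and wall thickness 12 mm (the base is also 12 mm thick). The base covers the whole footprint; the four walls stand on the base, with the y-facing walls full-width and the x-facing walls fitting between their inner faces.

The open box is on top of the stool.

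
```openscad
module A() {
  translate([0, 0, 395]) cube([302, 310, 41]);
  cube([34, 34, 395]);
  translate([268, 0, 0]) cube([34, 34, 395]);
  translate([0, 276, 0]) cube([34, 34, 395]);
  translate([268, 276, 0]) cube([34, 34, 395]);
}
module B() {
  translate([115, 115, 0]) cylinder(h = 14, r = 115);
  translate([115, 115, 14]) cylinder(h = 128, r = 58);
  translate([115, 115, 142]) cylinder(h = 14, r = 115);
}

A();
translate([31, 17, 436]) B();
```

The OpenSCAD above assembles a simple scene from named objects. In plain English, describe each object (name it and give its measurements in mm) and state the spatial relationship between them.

A is a simple wooden stool: a rectangular seat 302 mm (x) by 310 mm (y), 41 mm thick, top face at z = 436 mm, on four square legs, each 34×34 mm in cross-section. The legs rest on z = 0, each flush with a corner of the seat.

B is a spool: two coaxial disc flanges of radius 115 mm and thickness 14 mm, joined by a core cylinder of radius 58 mm and height 128 mm. The lower flange rests on z = 0 and the three cylinders share a vertical axis.

The spool is on top of the stool.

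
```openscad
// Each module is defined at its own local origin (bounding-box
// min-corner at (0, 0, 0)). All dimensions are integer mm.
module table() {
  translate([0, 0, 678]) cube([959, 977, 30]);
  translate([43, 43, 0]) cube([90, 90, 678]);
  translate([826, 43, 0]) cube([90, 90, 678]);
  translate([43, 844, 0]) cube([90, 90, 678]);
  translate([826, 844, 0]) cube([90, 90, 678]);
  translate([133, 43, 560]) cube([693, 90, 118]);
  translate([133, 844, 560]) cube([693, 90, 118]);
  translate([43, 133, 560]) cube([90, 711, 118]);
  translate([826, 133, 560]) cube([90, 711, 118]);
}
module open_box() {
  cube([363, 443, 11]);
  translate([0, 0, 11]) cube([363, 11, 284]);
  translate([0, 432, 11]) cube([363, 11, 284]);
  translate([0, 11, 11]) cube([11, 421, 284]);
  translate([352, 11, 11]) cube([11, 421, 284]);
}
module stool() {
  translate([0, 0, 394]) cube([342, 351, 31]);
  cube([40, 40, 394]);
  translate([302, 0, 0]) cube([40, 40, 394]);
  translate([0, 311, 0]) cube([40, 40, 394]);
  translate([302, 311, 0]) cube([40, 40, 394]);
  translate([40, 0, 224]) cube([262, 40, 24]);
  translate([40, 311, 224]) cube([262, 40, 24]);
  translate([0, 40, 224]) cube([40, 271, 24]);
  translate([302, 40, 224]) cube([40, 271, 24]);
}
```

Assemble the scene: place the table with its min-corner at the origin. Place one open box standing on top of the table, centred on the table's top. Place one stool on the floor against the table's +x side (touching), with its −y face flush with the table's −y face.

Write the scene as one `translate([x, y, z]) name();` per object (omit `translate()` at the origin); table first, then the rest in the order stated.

table();
translate([298, 267, 708]) open_box();
translate([959, 0, 0]) stool();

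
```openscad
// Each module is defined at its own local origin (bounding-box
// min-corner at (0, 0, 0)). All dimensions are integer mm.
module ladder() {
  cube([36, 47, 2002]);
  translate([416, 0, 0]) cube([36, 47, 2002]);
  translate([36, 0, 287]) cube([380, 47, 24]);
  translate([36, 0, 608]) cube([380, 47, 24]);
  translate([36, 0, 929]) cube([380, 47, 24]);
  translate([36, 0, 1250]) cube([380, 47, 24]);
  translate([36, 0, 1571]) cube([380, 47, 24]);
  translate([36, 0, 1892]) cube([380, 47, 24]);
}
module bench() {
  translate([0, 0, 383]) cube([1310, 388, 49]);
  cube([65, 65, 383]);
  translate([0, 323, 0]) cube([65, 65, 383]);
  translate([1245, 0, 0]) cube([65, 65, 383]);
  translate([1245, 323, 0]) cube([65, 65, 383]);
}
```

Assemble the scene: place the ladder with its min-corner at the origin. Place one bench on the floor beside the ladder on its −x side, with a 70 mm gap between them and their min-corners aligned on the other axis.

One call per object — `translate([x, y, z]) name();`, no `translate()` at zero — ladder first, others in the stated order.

ladder();
translate([-1380, 0, 0]) bench();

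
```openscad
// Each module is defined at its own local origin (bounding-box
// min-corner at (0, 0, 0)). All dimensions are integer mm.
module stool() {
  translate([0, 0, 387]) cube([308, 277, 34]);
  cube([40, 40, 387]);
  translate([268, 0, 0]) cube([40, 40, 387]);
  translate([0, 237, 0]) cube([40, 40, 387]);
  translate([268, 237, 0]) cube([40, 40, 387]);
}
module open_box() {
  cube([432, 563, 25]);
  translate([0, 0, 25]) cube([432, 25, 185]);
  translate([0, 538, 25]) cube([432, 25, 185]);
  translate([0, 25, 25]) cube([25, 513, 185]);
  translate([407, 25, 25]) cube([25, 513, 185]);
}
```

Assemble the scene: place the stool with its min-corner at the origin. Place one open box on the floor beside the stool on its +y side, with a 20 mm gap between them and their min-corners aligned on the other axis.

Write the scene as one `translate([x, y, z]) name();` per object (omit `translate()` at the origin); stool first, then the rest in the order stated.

stool();
translate([0, 297, 0]) open_box();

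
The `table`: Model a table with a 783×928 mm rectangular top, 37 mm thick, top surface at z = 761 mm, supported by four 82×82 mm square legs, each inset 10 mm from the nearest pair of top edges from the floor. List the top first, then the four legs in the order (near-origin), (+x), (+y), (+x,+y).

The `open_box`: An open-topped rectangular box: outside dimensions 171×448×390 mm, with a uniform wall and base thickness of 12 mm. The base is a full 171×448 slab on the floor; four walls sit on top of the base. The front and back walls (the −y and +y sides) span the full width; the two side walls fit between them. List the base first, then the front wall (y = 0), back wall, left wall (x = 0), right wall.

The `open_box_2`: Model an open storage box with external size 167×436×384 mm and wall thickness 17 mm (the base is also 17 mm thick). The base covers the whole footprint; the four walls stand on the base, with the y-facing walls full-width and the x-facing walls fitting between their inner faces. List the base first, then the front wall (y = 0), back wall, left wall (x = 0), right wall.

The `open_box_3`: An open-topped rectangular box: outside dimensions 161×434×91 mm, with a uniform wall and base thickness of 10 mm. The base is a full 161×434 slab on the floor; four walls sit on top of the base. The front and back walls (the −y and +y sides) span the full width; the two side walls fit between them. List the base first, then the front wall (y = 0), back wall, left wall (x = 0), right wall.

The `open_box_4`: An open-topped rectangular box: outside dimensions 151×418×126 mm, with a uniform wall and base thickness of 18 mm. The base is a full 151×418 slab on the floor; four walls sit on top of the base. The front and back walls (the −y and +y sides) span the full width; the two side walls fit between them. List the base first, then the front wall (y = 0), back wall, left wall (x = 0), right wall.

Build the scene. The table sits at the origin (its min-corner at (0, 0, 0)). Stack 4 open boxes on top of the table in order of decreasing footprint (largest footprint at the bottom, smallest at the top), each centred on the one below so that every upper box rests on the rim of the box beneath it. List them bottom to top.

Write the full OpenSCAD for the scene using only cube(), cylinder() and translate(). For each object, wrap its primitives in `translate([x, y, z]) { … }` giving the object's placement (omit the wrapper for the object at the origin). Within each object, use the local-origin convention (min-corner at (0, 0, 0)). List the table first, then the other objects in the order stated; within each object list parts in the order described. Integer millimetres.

translate([0, 0, 724]) cube([783, 928, 37]);
translate([10, 10, 0]) cube([82, 82, 724]);
translate([691, 10, 0]) cube([82, 82, 724]);
translate([10, 836, 0]) cube([82, 82, 724]);
translate([691, 836, 0]) cube([82, 82, 724]);
translate([306, 240, 761]) {
  cube([171, 448, 12]);
  translate([0, 0, 12]) cube([171, 12, 378]);
  translate([0, 436, 12]) cube([171, 12, 378]);
  translate([0, 12, 12]) cube([12, 424, 378]);
  translate([159, 12, 12]) cube([12, 424, 378]);
}
translate([308, 246, 1151]) {
  cube([167, 436, 17]);
  translate([0, 0, 17]) cube([167, 17, 367]);
  translate([0, 419, 17]) cube([167, 17, 367]);
  translate([0, 17, 17]) cube([17, 402, 367]);
  translate([150, 17, 17]) cube([17, 402, 367]);
}
translate([311, 247, 1535]) {
  cube([161, 434, 10]);
  translate([0, 0, 10]) cube([161, 10, 81]);
  translate([0, 424, 10]) cube([161, 10, 81]);
  translate([0, 10, 10]) cube([10, 414, 81]);
  translate([151, 10, 10]) cube([10, 414, 81]);
}
translate([316, 255, 1626]) {
  cube([151, 418, 18]);
  translate([0, 0, 18]) cube([151, 18, 108]);
  translate([0, 400, 18]) cube([151, 18, 108]);
  translate([0, 18, 18]) cube([18, 382, 108]);
  translate([133, 18, 18]) cube([18, 382, 108]);
}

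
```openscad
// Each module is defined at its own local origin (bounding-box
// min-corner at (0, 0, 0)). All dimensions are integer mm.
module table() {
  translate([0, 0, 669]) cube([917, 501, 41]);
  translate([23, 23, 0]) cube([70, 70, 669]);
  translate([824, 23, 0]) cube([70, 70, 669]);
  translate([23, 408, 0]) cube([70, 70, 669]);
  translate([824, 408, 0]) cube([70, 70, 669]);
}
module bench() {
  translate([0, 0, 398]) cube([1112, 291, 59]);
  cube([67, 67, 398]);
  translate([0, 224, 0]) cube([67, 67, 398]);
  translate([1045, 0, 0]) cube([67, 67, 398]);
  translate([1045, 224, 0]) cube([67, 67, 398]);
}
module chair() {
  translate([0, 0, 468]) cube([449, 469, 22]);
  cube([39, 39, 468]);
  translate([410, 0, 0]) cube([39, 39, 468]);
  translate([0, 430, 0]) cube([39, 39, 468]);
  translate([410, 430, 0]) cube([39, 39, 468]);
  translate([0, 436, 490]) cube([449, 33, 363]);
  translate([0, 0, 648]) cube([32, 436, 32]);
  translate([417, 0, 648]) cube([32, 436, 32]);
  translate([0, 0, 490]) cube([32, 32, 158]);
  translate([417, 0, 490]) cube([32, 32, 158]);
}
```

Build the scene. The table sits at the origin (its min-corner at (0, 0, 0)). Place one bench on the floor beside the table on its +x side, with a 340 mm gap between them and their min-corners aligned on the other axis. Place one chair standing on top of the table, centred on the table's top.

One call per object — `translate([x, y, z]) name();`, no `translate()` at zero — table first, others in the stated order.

table();
translate([1257, 0, 0]) bench();
translate([234, 16, 710]) chair();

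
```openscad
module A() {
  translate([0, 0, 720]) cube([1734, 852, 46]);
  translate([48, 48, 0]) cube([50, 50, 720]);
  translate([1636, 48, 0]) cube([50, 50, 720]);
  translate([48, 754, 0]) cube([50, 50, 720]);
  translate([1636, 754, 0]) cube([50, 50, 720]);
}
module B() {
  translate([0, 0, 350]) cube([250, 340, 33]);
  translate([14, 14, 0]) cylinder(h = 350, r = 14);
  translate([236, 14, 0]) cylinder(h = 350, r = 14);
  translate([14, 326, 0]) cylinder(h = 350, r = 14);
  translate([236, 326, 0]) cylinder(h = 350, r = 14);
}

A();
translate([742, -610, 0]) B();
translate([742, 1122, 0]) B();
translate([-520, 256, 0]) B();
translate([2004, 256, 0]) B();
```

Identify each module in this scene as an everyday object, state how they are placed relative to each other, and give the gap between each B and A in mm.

A is a table. B is a stool. Four stools sit around the table at the −y, +y, −x, +x sides. The gap between each stool and the table is 270 mm.

Each stool's nearest face is 270 mm from the table's bounding box.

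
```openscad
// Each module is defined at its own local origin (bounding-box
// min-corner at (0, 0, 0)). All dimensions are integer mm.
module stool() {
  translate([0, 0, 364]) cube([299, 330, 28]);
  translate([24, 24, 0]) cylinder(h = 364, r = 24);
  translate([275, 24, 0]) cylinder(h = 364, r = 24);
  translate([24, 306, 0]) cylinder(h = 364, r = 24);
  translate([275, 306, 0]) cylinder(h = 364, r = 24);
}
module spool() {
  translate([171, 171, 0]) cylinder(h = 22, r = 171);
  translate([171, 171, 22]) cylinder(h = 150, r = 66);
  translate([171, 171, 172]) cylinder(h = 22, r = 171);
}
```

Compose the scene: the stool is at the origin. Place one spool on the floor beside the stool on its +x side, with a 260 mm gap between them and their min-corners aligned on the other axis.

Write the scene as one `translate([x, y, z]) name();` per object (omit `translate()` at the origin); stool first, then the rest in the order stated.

stool();
translate([559, 0, 0]) spool();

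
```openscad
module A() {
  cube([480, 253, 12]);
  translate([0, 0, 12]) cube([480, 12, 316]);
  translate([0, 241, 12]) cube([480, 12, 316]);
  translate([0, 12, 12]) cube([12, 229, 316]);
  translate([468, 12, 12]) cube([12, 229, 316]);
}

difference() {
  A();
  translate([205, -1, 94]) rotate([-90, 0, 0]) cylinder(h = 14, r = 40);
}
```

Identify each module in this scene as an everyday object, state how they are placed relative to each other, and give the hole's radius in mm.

The subtracted cylinder has r = 40 mm.

A is an open box. The open box has a circular hole through its front wall. The hole's radius is 40 mm.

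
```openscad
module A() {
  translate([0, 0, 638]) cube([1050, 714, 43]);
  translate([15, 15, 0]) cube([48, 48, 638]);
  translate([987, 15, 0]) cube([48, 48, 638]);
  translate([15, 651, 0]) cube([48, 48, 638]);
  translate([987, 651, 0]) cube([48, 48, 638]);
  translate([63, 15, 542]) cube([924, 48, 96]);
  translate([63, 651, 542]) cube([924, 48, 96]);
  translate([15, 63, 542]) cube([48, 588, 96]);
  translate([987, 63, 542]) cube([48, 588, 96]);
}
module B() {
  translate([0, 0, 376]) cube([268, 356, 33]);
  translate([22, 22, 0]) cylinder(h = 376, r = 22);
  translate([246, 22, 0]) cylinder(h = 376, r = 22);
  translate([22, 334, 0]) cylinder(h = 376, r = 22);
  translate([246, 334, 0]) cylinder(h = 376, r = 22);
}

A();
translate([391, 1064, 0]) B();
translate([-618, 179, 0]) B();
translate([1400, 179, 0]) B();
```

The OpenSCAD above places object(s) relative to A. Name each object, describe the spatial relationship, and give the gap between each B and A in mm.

Each stool's nearest face is 350 mm from the table's bounding box.

A is a table. B is a stool. Three stools sit around the table at the +y, −x, +x sides. The gap between each stool and the table is 350 mm.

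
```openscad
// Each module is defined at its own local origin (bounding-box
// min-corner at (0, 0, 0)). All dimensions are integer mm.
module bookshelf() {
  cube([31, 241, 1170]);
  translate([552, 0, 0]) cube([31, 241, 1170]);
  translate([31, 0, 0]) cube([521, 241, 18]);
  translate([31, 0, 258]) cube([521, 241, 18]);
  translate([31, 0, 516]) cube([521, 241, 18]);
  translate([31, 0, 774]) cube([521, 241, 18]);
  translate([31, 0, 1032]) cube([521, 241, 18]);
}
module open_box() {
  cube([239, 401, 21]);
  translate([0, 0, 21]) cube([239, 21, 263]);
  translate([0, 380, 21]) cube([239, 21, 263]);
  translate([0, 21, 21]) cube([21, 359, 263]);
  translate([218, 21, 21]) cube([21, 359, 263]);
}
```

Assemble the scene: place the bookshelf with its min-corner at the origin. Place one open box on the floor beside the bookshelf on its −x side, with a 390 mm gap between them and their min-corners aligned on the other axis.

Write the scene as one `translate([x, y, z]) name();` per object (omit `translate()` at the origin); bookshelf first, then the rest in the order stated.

bookshelf();
translate([-629, 0, 0]) open_box();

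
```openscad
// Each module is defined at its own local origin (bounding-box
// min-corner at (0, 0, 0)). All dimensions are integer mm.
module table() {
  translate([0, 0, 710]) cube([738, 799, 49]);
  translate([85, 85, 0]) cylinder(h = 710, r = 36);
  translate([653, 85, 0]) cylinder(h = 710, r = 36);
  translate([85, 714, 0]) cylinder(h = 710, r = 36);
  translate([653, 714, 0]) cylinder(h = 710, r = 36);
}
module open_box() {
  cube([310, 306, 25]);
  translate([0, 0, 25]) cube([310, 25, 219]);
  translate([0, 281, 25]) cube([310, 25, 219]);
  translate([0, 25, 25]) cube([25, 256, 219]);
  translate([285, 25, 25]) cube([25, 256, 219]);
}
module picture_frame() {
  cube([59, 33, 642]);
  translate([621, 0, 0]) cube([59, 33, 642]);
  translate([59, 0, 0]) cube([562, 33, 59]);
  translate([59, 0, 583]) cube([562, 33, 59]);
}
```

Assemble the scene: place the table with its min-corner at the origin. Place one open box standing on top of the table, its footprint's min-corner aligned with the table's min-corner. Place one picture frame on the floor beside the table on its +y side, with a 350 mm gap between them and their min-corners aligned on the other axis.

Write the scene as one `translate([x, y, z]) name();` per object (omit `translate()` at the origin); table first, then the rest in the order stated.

table();
translate([0, 0, 759]) open_box();
translate([0, 1149, 0]) picture_frame();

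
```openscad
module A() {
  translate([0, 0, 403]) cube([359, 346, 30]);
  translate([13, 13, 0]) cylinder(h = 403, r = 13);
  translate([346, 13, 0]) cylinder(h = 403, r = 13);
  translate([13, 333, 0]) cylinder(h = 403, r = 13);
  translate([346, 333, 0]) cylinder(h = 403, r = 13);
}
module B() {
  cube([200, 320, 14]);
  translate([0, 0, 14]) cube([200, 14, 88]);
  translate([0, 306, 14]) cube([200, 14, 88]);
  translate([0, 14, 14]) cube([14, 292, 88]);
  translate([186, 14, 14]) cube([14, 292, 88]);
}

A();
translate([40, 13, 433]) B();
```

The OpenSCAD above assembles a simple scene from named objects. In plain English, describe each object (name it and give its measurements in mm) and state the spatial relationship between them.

A is a simple wooden stool: a rectangular seat 359 mm (x) by 346 mm (y), 30 mm thick, top face at z = 433 mm, on four round legs, each 26 mm in diameter. The legs rest on z = 0, each leg's axis is inset half a diameter from the nearest pair of seat edges (so the leg's bounding box is flush with the corner).

B is an open storage box with external size 200×320×102 mm and wall thickness 14 mm (the base is also 14 mm thick). The base covers the whole footprint; the four walls stand on the base, with the y-facing walls full-width and the x-facing walls fitting between their inner faces.

The open box is on top of the stool.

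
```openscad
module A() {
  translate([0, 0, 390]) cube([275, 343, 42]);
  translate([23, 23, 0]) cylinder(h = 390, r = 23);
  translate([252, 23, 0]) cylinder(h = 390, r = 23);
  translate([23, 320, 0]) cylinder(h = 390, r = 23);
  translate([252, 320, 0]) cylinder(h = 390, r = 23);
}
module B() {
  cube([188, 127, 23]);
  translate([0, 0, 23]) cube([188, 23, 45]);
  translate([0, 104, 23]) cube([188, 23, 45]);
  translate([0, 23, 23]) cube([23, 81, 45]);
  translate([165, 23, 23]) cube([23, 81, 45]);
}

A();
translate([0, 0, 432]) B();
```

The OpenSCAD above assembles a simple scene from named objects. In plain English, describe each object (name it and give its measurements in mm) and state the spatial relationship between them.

A is a four-legged stool. The seat is 275×343 mm, 42 mm thick, top at z = 432 mm. It stands on four round legs, each 46 mm in diameter, from z = 0 to the seat underside, each leg's axis is inset half a diameter from the nearest pair of seat edges (so the leg's bounding box is flush with the corner).

B is an open storage box with external size 188×127×68 mm and wall thickness 23 mm (the base is also 23 mm thick). The base covers the whole footprint; the four walls stand on the base, with the y-facing walls full-width and the x-facing walls fitting between their inner faces.

The open box is on top of the stool.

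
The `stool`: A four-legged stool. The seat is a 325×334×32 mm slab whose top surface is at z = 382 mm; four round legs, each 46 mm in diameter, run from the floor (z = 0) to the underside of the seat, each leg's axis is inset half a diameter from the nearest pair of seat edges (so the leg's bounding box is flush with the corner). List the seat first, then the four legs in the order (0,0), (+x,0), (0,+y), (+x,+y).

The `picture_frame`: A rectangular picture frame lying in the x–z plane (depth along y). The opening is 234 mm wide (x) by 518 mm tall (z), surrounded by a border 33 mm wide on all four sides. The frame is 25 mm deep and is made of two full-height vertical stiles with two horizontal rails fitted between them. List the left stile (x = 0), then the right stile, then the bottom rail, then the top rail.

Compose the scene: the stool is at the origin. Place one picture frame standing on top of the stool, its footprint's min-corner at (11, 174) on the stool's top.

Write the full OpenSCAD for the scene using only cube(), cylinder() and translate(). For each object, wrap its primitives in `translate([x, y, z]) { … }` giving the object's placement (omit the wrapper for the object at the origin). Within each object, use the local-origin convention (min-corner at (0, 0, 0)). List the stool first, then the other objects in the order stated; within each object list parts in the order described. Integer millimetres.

translate([0, 0, 350]) cube([325, 334, 32]);
translate([23, 23, 0]) cylinder(h = 350, r = 23);
translate([302, 23, 0]) cylinder(h = 350, r = 23);
translate([23, 311, 0]) cylinder(h = 350, r = 23);
translate([302, 311, 0]) cylinder(h = 350, r = 23);
translate([11, 174, 382]) {
  cube([33, 25, 584]);
  translate([267, 0, 0]) cube([33, 25, 584]);
  translate([33, 0, 0]) cube([234, 25, 33]);
  translate([33, 0, 551]) cube([234, 25, 33]);
}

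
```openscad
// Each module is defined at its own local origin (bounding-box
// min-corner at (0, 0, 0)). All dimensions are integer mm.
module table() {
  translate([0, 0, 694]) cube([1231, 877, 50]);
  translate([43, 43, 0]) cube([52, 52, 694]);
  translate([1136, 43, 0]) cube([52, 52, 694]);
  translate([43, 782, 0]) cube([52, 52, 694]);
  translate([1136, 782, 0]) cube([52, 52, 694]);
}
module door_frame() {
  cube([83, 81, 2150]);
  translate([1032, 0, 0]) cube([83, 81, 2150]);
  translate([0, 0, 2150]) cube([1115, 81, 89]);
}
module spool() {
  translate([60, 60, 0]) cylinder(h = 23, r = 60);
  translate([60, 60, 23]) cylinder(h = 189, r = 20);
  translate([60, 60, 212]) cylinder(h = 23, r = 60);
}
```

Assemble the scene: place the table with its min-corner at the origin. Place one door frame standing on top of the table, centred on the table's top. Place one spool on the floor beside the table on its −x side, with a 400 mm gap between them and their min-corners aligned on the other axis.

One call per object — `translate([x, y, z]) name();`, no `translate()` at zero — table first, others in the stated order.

table();
translate([58, 398, 744]) door_frame();
translate([-520, 0, 0]) spool();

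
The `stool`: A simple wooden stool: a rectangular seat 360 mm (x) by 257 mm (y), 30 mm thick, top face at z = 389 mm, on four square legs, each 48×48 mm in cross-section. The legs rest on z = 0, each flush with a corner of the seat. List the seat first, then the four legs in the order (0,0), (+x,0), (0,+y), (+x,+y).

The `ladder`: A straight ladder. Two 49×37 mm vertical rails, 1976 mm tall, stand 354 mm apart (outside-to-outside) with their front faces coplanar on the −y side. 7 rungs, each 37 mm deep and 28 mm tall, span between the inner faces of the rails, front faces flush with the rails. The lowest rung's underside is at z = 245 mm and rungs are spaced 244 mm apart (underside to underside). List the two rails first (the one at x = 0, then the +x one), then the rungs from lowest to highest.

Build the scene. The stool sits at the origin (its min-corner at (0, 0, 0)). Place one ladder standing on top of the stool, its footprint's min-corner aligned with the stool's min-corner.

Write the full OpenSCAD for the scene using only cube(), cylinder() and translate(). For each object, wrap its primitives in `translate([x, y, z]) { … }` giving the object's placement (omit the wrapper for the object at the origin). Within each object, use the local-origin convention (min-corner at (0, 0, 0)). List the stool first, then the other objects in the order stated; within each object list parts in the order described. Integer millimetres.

translate([0, 0, 359]) cube([360, 257, 30]);
cube([48, 48, 359]);
translate([312, 0, 0]) cube([48, 48, 359]);
translate([0, 209, 0]) cube([48, 48, 359]);
translate([312, 209, 0]) cube([48, 48, 359]);
translate([0, 0, 389]) {
  cube([49, 37, 1976]);
  translate([305, 0, 0]) cube([49, 37, 1976]);
  translate([49, 0, 245]) cube([256, 37, 28]);
  translate([49, 0, 489]) cube([256, 37, 28]);
  translate([49, 0, 733]) cube([256, 37, 28]);
  translate([49, 0, 977]) cube([256, 37, 28]);
  translate([49, 0, 1221]) cube([256, 37, 28]);
  translate([49, 0, 1465]) cube([256, 37, 28]);
  translate([49, 0, 1709]) cube([256, 37, 28]);
}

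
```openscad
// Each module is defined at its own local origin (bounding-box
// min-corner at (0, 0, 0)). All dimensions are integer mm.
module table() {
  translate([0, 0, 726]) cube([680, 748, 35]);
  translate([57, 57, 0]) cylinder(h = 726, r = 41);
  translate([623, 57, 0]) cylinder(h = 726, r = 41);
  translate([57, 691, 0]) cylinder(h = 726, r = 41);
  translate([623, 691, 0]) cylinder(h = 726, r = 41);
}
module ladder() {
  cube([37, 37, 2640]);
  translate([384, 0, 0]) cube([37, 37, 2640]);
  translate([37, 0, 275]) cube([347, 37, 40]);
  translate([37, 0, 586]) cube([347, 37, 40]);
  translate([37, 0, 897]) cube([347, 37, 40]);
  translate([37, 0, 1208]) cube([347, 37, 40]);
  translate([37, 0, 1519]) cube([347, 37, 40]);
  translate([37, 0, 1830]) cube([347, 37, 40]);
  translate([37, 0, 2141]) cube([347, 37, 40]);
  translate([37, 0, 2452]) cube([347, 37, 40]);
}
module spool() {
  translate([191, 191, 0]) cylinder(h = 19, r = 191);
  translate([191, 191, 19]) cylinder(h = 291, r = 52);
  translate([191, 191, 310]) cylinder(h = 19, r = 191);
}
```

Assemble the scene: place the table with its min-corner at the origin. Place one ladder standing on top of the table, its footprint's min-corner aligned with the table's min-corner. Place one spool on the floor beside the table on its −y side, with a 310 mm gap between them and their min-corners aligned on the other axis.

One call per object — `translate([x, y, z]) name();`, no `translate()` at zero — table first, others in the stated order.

table();
translate([0, 0, 761]) ladder();
translate([0, -692, 0]) spool();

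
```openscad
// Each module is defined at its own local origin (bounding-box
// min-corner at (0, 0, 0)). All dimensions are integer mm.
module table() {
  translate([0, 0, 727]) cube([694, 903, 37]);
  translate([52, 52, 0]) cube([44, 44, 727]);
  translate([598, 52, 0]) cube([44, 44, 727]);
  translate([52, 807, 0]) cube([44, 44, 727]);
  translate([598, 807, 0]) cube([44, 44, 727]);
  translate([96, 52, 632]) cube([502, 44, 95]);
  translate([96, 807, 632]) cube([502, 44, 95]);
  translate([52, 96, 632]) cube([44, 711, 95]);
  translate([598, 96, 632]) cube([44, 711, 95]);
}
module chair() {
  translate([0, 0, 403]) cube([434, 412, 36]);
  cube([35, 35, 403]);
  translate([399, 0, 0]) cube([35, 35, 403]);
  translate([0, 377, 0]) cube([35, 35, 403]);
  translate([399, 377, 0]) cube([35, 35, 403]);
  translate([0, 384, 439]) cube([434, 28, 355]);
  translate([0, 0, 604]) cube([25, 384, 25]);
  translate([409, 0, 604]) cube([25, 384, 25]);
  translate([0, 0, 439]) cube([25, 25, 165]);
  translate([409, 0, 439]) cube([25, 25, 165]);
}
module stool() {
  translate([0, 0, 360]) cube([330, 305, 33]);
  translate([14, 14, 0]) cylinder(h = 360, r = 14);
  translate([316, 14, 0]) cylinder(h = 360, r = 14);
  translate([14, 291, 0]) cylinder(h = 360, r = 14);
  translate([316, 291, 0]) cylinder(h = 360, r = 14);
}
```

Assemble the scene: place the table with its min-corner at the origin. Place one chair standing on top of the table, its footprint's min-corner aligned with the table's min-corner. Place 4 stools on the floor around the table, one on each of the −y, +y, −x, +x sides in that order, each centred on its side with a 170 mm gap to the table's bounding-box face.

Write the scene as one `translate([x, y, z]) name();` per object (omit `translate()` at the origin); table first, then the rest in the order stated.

table();
translate([0, 0, 764]) chair();
translate([182, -475, 0]) stool();
translate([182, 1073, 0]) stool();
translate([-500, 299, 0]) stool();
translate([864, 299, 0]) stool();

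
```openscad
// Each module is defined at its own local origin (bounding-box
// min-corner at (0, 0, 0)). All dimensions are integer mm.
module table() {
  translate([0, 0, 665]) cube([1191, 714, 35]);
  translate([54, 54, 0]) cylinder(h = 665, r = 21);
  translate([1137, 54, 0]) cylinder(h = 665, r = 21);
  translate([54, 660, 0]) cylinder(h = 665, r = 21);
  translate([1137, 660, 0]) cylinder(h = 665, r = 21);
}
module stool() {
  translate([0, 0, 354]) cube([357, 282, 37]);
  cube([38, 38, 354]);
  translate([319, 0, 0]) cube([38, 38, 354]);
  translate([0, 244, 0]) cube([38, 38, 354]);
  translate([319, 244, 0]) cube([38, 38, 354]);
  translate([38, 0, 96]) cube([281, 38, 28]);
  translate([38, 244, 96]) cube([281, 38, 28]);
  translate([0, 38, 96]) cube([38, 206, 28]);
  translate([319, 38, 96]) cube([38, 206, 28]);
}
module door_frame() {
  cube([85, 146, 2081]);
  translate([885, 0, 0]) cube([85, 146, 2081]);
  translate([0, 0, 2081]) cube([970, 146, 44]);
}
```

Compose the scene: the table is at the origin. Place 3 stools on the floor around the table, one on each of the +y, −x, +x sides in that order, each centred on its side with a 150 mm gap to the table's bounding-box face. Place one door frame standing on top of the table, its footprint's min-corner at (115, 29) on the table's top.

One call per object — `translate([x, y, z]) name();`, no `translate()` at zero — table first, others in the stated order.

table();
translate([417, 864, 0]) stool();
translate([-507, 216, 0]) stool();
translate([1341, 216, 0]) stool();
translate([115, 29, 700]) door_frame();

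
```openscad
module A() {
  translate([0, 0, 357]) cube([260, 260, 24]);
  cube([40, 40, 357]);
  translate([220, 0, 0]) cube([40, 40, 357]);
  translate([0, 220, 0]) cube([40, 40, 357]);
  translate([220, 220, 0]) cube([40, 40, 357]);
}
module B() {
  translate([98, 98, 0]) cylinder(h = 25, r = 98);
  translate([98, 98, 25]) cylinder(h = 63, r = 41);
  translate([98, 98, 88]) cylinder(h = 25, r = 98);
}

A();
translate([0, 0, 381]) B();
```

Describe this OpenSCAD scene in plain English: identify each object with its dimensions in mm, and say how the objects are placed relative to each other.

A is a four-legged stool. The seat is a 260×260×24 mm slab whose top surface is at z = 381 mm; four square legs, each 40×40 mm in cross-section, run from the floor (z = 0) to the underside of the seat, each flush with a corner of the seat.

B is a spool: two coaxial disc flanges of radius 98 mm and thickness 25 mm, joined by a core cylinder of radius 41 mm and height 63 mm. The lower flange rests on z = 0 and the three cylinders share a vertical axis.

The spool is on top of the stool.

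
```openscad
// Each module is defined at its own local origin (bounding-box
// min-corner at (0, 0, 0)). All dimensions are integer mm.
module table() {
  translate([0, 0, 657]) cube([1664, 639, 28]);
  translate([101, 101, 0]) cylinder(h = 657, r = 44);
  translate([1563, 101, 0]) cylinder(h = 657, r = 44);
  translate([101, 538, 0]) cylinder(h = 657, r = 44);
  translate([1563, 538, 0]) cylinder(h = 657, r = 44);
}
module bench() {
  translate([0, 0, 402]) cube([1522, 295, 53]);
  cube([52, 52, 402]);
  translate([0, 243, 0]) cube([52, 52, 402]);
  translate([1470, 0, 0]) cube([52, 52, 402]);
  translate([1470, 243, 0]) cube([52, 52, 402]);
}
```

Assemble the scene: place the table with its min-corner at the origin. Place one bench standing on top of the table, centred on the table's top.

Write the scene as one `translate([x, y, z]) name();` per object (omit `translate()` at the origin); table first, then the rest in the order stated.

table();
translate([71, 172, 685]) bench();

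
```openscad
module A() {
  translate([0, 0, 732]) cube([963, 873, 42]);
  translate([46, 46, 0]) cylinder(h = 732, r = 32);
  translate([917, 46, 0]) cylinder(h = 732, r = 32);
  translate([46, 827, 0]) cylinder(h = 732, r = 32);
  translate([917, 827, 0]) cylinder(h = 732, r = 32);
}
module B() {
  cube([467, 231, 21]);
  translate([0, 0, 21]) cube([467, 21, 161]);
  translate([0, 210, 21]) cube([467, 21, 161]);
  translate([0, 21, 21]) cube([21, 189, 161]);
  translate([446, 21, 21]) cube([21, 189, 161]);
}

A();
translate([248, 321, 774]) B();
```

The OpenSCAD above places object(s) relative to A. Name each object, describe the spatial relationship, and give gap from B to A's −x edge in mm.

A is a table. B is an open box. The open box is on top of the table, centred. The gap from the open box to the table's −x edge is 248 mm.

The open box's min-x is at 248; the table's min-x is 0; gap = 248 mm.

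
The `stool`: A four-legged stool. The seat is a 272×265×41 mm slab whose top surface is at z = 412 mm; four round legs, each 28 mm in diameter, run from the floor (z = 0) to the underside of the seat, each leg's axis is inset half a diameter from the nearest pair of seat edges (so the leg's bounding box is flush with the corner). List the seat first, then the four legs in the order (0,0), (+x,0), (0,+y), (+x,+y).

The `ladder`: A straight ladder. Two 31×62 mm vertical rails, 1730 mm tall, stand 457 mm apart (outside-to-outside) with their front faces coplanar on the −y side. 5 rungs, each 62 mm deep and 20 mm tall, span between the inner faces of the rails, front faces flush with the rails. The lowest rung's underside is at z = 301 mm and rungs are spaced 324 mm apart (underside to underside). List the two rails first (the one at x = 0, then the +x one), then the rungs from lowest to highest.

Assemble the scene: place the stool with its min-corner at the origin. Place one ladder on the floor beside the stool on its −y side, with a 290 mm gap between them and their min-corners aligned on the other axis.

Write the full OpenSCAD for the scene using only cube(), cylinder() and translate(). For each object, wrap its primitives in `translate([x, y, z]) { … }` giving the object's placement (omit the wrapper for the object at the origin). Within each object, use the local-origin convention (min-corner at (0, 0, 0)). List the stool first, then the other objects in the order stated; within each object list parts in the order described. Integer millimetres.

translate([0, 0, 371]) cube([272, 265, 41]);
translate([14, 14, 0]) cylinder(h = 371, r = 14);
translate([258, 14, 0]) cylinder(h = 371, r = 14);
translate([14, 251, 0]) cylinder(h = 371, r = 14);
translate([258, 251, 0]) cylinder(h = 371, r = 14);
translate([0, -352, 0]) {
  cube([31, 62, 1730]);
  translate([426, 0, 0]) cube([31, 62, 1730]);
  translate([31, 0, 301]) cube([395, 62, 20]);
  translate([31, 0, 625]) cube([395, 62, 20]);
  translate([31, 0, 949]) cube([395, 62, 20]);
  translate([31, 0, 1273]) cube([395, 62, 20]);
  translate([31, 0, 1597]) cube([395, 62, 20]);
}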